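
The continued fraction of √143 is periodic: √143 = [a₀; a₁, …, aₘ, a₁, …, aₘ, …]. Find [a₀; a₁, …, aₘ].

a₀ = ⌊√143⌋ = 11.
With m₀=0, d₀=1 and mₖ₊₁ = dₖaₖ − mₖ, dₖ₊₁ = (n − mₖ₊₁²)/dₖ, aₖ₊₁ = ⌊(a₀+mₖ₊₁)/dₖ₊₁⌋:
  k=1: m=11, d=22, a=1
  k=2: m=11, d=1, a=22
d=1 and a=2a₀=22 at k=2, so the next step gives (m, d) = (11, 22) again — its k=1 value — and the period has length 2.

[11; 1, 22]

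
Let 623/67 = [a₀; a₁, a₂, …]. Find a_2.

2

623 = 9·67 + 20   →  a_0 = 9
67 = 3·20 + 7   →  a_1 = 3
20 = 2·7 + 6   →  a_2 = 2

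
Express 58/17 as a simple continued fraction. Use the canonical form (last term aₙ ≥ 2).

[3; 2, 2, 3]

58 = 3*17 + 7
17 = 2*7 + 3
7 = 2*3 + 1
3 = 3*1 + 0  (stop)
So 58/17 = [3; 2, 2, 3].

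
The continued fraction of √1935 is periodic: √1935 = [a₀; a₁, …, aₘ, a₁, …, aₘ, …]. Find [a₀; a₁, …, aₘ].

a₀ = ⌊√1935⌋ = 43.

[43; 1, 86]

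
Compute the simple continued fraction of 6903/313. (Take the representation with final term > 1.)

6903 = 22·313 + 17
313 = 18·17 + 7
17 = 2·7 + 3
7 = 2·3 + 1
3 = 3·1 + 0  (stop)
So 6903/313 = [22; 18, 2, 2, 3].

[22; 18, 2, 2, 3]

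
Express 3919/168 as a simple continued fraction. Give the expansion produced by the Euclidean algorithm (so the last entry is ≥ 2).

[23; 3, 18, 3]

3919 = 23×168 + 55
168 = 3×55 + 3
55 = 18×3 + 1
3 = 3×1 + 0  (stop)
So 3919/168 = [23; 3, 18, 3].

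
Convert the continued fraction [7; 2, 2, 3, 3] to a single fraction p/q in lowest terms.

415/56

Fold from the inside: start with 3/1.
  3 + 1/3 = 10/3
  2 + 3/10 = 23/10
  2 + 10/23 = 56/23
  7 + 23/56 = 415/56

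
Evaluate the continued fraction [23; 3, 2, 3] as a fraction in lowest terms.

559/24

Using pₖ = aₖpₖ₋₁ + pₖ₋₂ and qₖ = aₖqₖ₋₁ + qₖ₋₂:
  k=0: a=23, p=23, q=1
  k=1: a=3, p=70, q=3
  k=2: a=2, p=163, q=7
  k=3: a=3, p=559, q=24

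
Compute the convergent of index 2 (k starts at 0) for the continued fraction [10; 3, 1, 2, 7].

41/4

Using pₖ = aₖpₖ₋₁ + pₖ₋₂, qₖ = aₖqₖ₋₁ + qₖ₋₂ (with p₋₁=1, p₋₂=0, q₋₁=0, q₋₂=1):
  k=0: a=10, p=10, q=1
  k=1: a=3, p=31, q=3
  k=2: a=1, p=41, q=4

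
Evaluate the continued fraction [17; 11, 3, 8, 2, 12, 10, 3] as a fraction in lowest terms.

3994791/233773

Using pₖ = aₖpₖ₋₁ + pₖ₋₂ and qₖ = aₖqₖ₋₁ + qₖ₋₂:
  k=0: a=17, p=17, q=1
  k=1: a=11, p=188, q=11
  k=2: a=3, p=581, q=34
  k=3: a=8, p=4836, q=283
  k=4: a=2, p=10253, q=600
  k=5: a=12, p=127872, q=7483
  k=6: a=10, p=1288973, q=75430
  k=7: a=3, p=3994791, q=233773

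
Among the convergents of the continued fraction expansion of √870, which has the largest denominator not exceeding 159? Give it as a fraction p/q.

3451/117

√870 = [29; 2, 58, …] (period length 2).
Convergents:
  p_0/q_0 = 29/1
  p_1/q_1 = 59/2
  p_2/q_2 = 3451/117
  p_3/q_3 = 6961/236
q_2 = 117 ≤ 159 < 236 = q_3, so the answer is 3451/117.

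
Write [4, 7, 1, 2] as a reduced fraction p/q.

Fold from the inside: start with 2/1.
  1 + 1/2 = 3/2
  7 + 2/3 = 23/3
  4 + 3/23 = 95/23

95/23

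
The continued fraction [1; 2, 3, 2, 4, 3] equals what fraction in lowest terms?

Fold from the inside: start with 3/1.
  4 + 1/3 = 13/3
  2 + 3/13 = 29/13
  3 + 13/29 = 100/29
  2 + 29/100 = 229/100
  1 + 100/229 = 329/229

329/229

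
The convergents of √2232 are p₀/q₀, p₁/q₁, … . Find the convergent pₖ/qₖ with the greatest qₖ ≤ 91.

1937/41

√2232 = [47; 4, 10, 4, 94, …] (period length 4).
Convergents:
  p_0/q_0 = 47/1
  p_1/q_1 = 189/4
  p_2/q_2 = 1937/41
  p_3/q_3 = 7937/168
q_2 = 41 ≤ 91 < 168 = q_3, so the answer is 1937/41.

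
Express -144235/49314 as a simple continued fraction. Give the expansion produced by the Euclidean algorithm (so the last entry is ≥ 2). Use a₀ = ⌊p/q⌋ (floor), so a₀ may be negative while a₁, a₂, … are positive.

[-3; 13, 3, 3, 3, 9, 1, 10]

-144235 = -3×49314 + 3707
49314 = 13×3707 + 1123
3707 = 3×1123 + 338
1123 = 3×338 + 109
338 = 3×109 + 11
109 = 9×11 + 10
11 = 1×10 + 1
10 = 10×1 + 0  (stop)
So -144235/49314 = [-3; 13, 3, 3, 3, 9, 1, 10].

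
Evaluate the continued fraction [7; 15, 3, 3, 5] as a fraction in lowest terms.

Fold from the inside: start with 5/1.
  3 + 1/5 = 16/5
  3 + 5/16 = 53/16
  15 + 16/53 = 811/53
  7 + 53/811 = 5730/811

5730/811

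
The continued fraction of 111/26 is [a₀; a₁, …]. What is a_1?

3

111 = 4·26 + 7   →  a_0 = 4
26 = 3·7 + 5   →  a_1 = 3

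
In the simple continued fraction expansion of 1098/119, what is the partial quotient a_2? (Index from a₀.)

2

1098 = 9·119 + 27   →  a_0 = 9
119 = 4·27 + 11   →  a_1 = 4
27 = 2·11 + 5   →  a_2 = 2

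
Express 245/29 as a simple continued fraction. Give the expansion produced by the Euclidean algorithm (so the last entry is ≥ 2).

245 = 8×29 + 13
29 = 2×13 + 3
13 = 4×3 + 1
3 = 3×1 + 0  (stop)
So 245/29 = [8; 2, 4, 3].

[8; 2, 4, 3]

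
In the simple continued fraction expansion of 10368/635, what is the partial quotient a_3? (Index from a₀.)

1

10368 = 16·635 + 208   →  a_0 = 16
635 = 3·208 + 11   →  a_1 = 3
208 = 18·11 + 10   →  a_2 = 18
11 = 1·10 + 1   →  a_3 = 1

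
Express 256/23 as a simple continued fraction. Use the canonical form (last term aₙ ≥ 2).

256 = 11*23 + 3
23 = 7*3 + 2
3 = 1*2 + 1
2 = 2*1 + 0  (stop)
So 256/23 = [11; 7, 1, 2].

[11; 7, 1, 2]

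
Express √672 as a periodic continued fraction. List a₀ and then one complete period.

[25; 1, 11, 1, 50]

a₀ = ⌊√672⌋ = 25.
With m₀=0, d₀=1 and mₖ₊₁ = dₖaₖ − mₖ, dₖ₊₁ = (n − mₖ₊₁²)/dₖ, aₖ₊₁ = ⌊(a₀+mₖ₊₁)/dₖ₊₁⌋:
  k=1: m=25, d=47, a=1
  k=2: m=22, d=4, a=11
  k=3: m=22, d=47, a=1
  k=4: m=25, d=1, a=50
d=1 and a=2a₀=50 at k=4, so the next step gives (m, d) = (25, 47) again — its k=1 value — and the period has length 4.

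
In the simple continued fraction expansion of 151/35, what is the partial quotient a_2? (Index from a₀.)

151 = 4·35 + 11   →  a_0 = 4
35 = 3·11 + 2   →  a_1 = 3
11 = 5·2 + 1   →  a_2 = 5

5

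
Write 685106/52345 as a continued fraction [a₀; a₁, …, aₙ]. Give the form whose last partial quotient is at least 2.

685106 = 13*52345 + 4621
52345 = 11*4621 + 1514
4621 = 3*1514 + 79
1514 = 19*79 + 13
79 = 6*13 + 1
13 = 13*1 + 0  (stop)
So 685106/52345 = [13; 11, 3, 19, 6, 13].

[13; 11, 3, 19, 6, 13]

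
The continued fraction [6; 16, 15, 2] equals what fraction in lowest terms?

3019/498

Fold from the inside: start with 2/1.
  15 + 1/2 = 31/2
  16 + 2/31 = 498/31
  6 + 31/498 = 3019/498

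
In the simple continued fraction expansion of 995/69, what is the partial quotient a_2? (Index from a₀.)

2

995 = 14·69 + 29   →  a_0 = 14
69 = 2·29 + 11   →  a_1 = 2
29 = 2·11 + 7   →  a_2 = 2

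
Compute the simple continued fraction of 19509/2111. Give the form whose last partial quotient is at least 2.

19509 = 9·2111 + 510
2111 = 4·510 + 71
510 = 7·71 + 13
71 = 5·13 + 6
13 = 2·6 + 1
6 = 6·1 + 0  (stop)
So 19509/2111 = [9; 4, 7, 5, 2, 6].

[9; 4, 7, 5, 2, 6]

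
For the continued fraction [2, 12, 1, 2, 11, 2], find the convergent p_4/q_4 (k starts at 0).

896/431

Using pₖ = aₖpₖ₋₁ + pₖ₋₂, qₖ = aₖqₖ₋₁ + qₖ₋₂ (with p₋₁=1, p₋₂=0, q₋₁=0, q₋₂=1):
  k=0: a=2, p=2, q=1
  k=1: a=12, p=25, q=12
  k=2: a=1, p=27, q=13
  k=3: a=2, p=79, q=38
  k=4: a=11, p=896, q=431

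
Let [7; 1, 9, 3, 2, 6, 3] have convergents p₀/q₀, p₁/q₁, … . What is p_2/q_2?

79/10

Using pₖ = aₖpₖ₋₁ + pₖ₋₂, qₖ = aₖqₖ₋₁ + qₖ₋₂ (with p₋₁=1, p₋₂=0, q₋₁=0, q₋₂=1):
  k=0: a=7, p=7, q=1
  k=1: a=1, p=8, q=1
  k=2: a=9, p=79, q=10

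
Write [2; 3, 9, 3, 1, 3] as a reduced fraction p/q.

1003/432

Fold from the inside: start with 3/1.
  1 + 1/3 = 4/3
  3 + 3/4 = 15/4
  9 + 4/15 = 139/15
  3 + 15/139 = 432/139
  2 + 139/432 = 1003/432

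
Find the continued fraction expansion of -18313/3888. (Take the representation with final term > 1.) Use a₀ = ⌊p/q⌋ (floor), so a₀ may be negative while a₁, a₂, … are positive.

-18313 = -5*3888 + 1127
3888 = 3*1127 + 507
1127 = 2*507 + 113
507 = 4*113 + 55
113 = 2*55 + 3
55 = 18*3 + 1
3 = 3*1 + 0  (stop)
So -18313/3888 = [-5; 3, 2, 4, 2, 18, 3].

[-5; 3, 2, 4, 2, 18, 3]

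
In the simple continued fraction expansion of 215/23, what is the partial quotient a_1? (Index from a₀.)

2

215 = 9·23 + 8   →  a_0 = 9
23 = 2·8 + 7   →  a_1 = 2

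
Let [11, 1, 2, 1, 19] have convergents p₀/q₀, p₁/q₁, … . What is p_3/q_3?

47/4

Using pₖ = aₖpₖ₋₁ + pₖ₋₂, qₖ = aₖqₖ₋₁ + qₖ₋₂ (with p₋₁=1, p₋₂=0, q₋₁=0, q₋₂=1):
  k=0: a=11, p=11, q=1
  k=1: a=1, p=12, q=1
  k=2: a=2, p=35, q=3
  k=3: a=1, p=47, q=4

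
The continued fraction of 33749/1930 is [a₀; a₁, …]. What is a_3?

33749 = 17·1930 + 939   →  a_0 = 17
1930 = 2·939 + 52   →  a_1 = 2
939 = 18·52 + 3   →  a_2 = 18
52 = 17·3 + 1   →  a_3 = 17

17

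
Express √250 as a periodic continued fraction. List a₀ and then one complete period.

a₀ = ⌊√250⌋ = 15.
With m₀=0, d₀=1 and mₖ₊₁ = dₖaₖ − mₖ, dₖ₊₁ = (n − mₖ₊₁²)/dₖ, aₖ₊₁ = ⌊(a₀+mₖ₊₁)/dₖ₊₁⌋:
  k=1: m=15, d=25, a=1
  k=2: m=10, d=6, a=4
  k=3: m=14, d=9, a=3
  k=4: m=13, d=9, a=3
  k=5: m=14, d=6, a=4
  k=6: m=10, d=25, a=1
  k=7: m=15, d=1, a=30
d=1 and a=2a₀=30 at k=7, so the next step gives (m, d) = (15, 25) again — its k=1 value — and the period has length 7.

[15; 1, 4, 3, 3, 4, 1, 30]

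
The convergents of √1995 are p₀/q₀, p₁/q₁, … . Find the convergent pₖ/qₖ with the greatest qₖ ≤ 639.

√1995 = [44; 1, 1, 1, 88, …] (period length 4).
Convergents:
  p_0/q_0 = 44/1
  p_1/q_1 = 45/1
  p_2/q_2 = 89/2
  p_3/q_3 = 134/3
  p_4/q_4 = 11881/266
  p_5/q_5 = 12015/269
  p_6/q_6 = 23896/535
  p_7/q_7 = 35911/804
q_6 = 535 ≤ 639 < 804 = q_7, so the answer is 23896/535.

23896/535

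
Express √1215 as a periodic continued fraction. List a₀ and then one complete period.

[34; 1, 5, 1, 68]

a₀ = ⌊√1215⌋ = 34.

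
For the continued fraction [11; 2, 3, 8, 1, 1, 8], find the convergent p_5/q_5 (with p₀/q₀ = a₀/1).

Using pₖ = aₖpₖ₋₁ + pₖ₋₂, qₖ = aₖqₖ₋₁ + qₖ₋₂ (with p₋₁=1, p₋₂=0, q₋₁=0, q₋₂=1):
  k=0: a=11, p=11, q=1
  k=1: a=2, p=23, q=2
  k=2: a=3, p=80, q=7
  k=3: a=8, p=663, q=58
  k=4: a=1, p=743, q=65
  k=5: a=1, p=1406, q=123

1406/123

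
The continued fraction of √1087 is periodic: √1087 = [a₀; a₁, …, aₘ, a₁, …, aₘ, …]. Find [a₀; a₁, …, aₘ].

[32; 1, 31, 1, 64]

a₀ = ⌊√1087⌋ = 32.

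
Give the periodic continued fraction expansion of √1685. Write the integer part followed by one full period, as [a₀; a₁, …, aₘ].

[41; 20, 1, 1, 20, 82]

a₀ = ⌊√1685⌋ = 41.
With m₀=0, d₀=1 and mₖ₊₁ = dₖaₖ − mₖ, dₖ₊₁ = (n − mₖ₊₁²)/dₖ, aₖ₊₁ = ⌊(a₀+mₖ₊₁)/dₖ₊₁⌋:
  k=1: m=41, d=4, a=20
  k=2: m=39, d=41, a=1
  k=3: m=2, d=41, a=1
  k=4: m=39, d=4, a=20
  k=5: m=41, d=1, a=82
d=1 and a=2a₀=82 at k=5, so the next step gives (m, d) = (41, 4) again — its k=1 value — and the period has length 5.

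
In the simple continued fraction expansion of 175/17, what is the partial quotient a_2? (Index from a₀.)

2

175 = 10·17 + 5   →  a_0 = 10
17 = 3·5 + 2   →  a_1 = 3
5 = 2·2 + 1   →  a_2 = 2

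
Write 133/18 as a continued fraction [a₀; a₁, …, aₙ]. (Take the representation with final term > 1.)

133 = 7×18 + 7
18 = 2×7 + 4
7 = 1×4 + 3
4 = 1×3 + 1
3 = 3×1 + 0  (stop)
So 133/18 = [7; 2, 1, 1, 3].

[7; 2, 1, 1, 3]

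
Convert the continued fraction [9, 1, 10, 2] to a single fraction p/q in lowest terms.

Fold from the inside: start with 2/1.
  10 + 1/2 = 21/2
  1 + 2/21 = 23/21
  9 + 21/23 = 228/23

228/23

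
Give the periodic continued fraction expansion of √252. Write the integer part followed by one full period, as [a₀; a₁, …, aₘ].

a₀ = ⌊√252⌋ = 15.

[15; 1, 6, 1, 30]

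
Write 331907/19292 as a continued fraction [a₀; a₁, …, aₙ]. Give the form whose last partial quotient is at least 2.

[17; 4, 1, 8, 3, 9, 15]

331907 = 17×19292 + 3943
19292 = 4×3943 + 3520
3943 = 1×3520 + 423
3520 = 8×423 + 136
423 = 3×136 + 15
136 = 9×15 + 1
15 = 15×1 + 0  (stop)
So 331907/19292 = [17; 4, 1, 8, 3, 9, 15].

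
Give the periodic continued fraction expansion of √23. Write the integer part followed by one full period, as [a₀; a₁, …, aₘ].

a₀ = ⌊√23⌋ = 4.
With m₀=0, d₀=1 and mₖ₊₁ = dₖaₖ − mₖ, dₖ₊₁ = (n − mₖ₊₁²)/dₖ, aₖ₊₁ = ⌊(a₀+mₖ₊₁)/dₖ₊₁⌋:
  k=1: m=4, d=7, a=1
  k=2: m=3, d=2, a=3
  k=3: m=3, d=7, a=1
  k=4: m=4, d=1, a=8
d=1 and a=2a₀=8 at k=4, so the next step gives (m, d) = (4, 7) again — its k=1 value — and the period has length 4.

[4; 1, 3, 1, 8]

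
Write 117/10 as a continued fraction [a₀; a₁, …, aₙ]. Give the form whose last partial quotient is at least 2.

117 = 11×10 + 7
10 = 1×7 + 3
7 = 2×3 + 1
3 = 3×1 + 0  (stop)
So 117/10 = [11; 1, 2, 3].

[11; 1, 2, 3]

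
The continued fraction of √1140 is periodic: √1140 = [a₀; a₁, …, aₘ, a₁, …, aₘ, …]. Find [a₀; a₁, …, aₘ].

[33; 1, 3, 4, 3, 1, 66]

a₀ = ⌊√1140⌋ = 33.
With m₀=0, d₀=1 and mₖ₊₁ = dₖaₖ − mₖ, dₖ₊₁ = (n − mₖ₊₁²)/dₖ, aₖ₊₁ = ⌊(a₀+mₖ₊₁)/dₖ₊₁⌋:
  k=1: m=33, d=51, a=1
  k=2: m=18, d=16, a=3
  k=3: m=30, d=15, a=4
  k=4: m=30, d=16, a=3
  k=5: m=18, d=51, a=1
  k=6: m=33, d=1, a=66
d=1 and a=2a₀=66 at k=6, so the next step gives (m, d) = (33, 51) again — its k=1 value — and the period has length 6.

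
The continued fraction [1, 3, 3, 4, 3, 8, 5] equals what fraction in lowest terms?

Fold from the inside: start with 5/1.
  8 + 1/5 = 41/5
  3 + 5/41 = 128/41
  4 + 41/128 = 553/128
  3 + 128/553 = 1787/553
  3 + 553/1787 = 5914/1787
  1 + 1787/5914 = 7701/5914

7701/5914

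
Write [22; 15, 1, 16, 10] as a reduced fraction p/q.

60143/2726

Fold from the inside: start with 10/1.
  16 + 1/10 = 161/10
  1 + 10/161 = 171/161
  15 + 161/171 = 2726/171
  22 + 171/2726 = 60143/2726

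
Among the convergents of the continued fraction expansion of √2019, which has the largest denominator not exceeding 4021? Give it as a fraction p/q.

60615/1349

√2019 = [44; 1, 13, 1, 88, …] (period length 4).
Convergents:
  p_0/q_0 = 44/1
  p_1/q_1 = 45/1
  p_2/q_2 = 629/14
  p_3/q_3 = 674/15
  p_4/q_4 = 59941/1334
  p_5/q_5 = 60615/1349
  p_6/q_6 = 847936/18871
q_5 = 1349 ≤ 4021 < 18871 = q_6, so the answer is 60615/1349.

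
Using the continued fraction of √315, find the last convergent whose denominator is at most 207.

√315 = [17; 1, 2, 1, 34, …] (period length 4).
Convergents:
  p_0/q_0 = 17/1
  p_1/q_1 = 18/1
  p_2/q_2 = 53/3
  p_3/q_3 = 71/4
  p_4/q_4 = 2467/139
  p_5/q_5 = 2538/143
  p_6/q_6 = 7543/425
q_5 = 143 ≤ 207 < 425 = q_6, so the answer is 2538/143.

2538/143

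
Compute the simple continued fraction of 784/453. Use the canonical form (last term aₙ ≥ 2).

[1; 1, 2, 1, 2, 2, 17]

784 = 1·453 + 331
453 = 1·331 + 122
331 = 2·122 + 87
122 = 1·87 + 35
87 = 2·35 + 17
35 = 2·17 + 1
17 = 17·1 + 0  (stop)
So 784/453 = [1; 1, 2, 1, 2, 2, 17].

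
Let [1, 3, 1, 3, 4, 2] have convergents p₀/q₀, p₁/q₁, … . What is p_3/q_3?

19/15

Using pₖ = aₖpₖ₋₁ + pₖ₋₂, qₖ = aₖqₖ₋₁ + qₖ₋₂ (with p₋₁=1, p₋₂=0, q₋₁=0, q₋₂=1):
  k=0: a=1, p=1, q=1
  k=1: a=3, p=4, q=3
  k=2: a=1, p=5, q=4
  k=3: a=3, p=19, q=15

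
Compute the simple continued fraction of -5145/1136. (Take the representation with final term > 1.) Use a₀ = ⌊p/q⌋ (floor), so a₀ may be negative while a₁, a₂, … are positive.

-5145 = -5*1136 + 535
1136 = 2*535 + 66
535 = 8*66 + 7
66 = 9*7 + 3
7 = 2*3 + 1
3 = 3*1 + 0  (stop)
So -5145/1136 = [-5; 2, 8, 9, 2, 3].

[-5; 2, 8, 9, 2, 3]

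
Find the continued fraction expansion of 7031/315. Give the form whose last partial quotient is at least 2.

[22; 3, 8, 2, 2, 2]

7031 = 22×315 + 101
315 = 3×101 + 12
101 = 8×12 + 5
12 = 2×5 + 2
5 = 2×2 + 1
2 = 2×1 + 0  (stop)
So 7031/315 = [22; 3, 8, 2, 2, 2].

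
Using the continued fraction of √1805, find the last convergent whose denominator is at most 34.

1402/33

√1805 = [42; 2, 16, 2, 84, …] (period length 4).
Convergents:
  p_0/q_0 = 42/1
  p_1/q_1 = 85/2
  p_2/q_2 = 1402/33
  p_3/q_3 = 2889/68
q_2 = 33 ≤ 34 < 68 = q_3, so the answer is 1402/33.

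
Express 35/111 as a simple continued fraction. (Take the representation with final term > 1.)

[0; 3, 5, 1, 5]

35 = 0×111 + 35
111 = 3×35 + 6
35 = 5×6 + 5
6 = 1×5 + 1
5 = 5×1 + 0  (stop)
So 35/111 = [0; 3, 5, 1, 5].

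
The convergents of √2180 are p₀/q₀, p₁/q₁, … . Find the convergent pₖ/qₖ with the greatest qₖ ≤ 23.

607/13

√2180 = [46; 1, 2, 4, 2, 1, 92, …] (period length 6).
Convergents:
  p_0/q_0 = 46/1
  p_1/q_1 = 47/1
  p_2/q_2 = 140/3
  p_3/q_3 = 607/13
  p_4/q_4 = 1354/29
q_3 = 13 ≤ 23 < 29 = q_4, so the answer is 607/13.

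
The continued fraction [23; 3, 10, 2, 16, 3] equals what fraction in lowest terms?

Using pₖ = aₖpₖ₋₁ + pₖ₋₂ and qₖ = aₖqₖ₋₁ + qₖ₋₂:
  k=0: a=23, p=23, q=1
  k=1: a=3, p=70, q=3
  k=2: a=10, p=723, q=31
  k=3: a=2, p=1516, q=65
  k=4: a=16, p=24979, q=1071
  k=5: a=3, p=76453, q=3278

76453/3278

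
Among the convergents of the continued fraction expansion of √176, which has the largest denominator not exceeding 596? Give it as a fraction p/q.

√176 = [13; 3, 1, 3, 26, …] (period length 4).
Convergents:
  p_0/q_0 = 13/1
  p_1/q_1 = 40/3
  p_2/q_2 = 53/4
  p_3/q_3 = 199/15
  p_4/q_4 = 5227/394
  p_5/q_5 = 15880/1197
q_4 = 394 ≤ 596 < 1197 = q_5, so the answer is 5227/394.

5227/394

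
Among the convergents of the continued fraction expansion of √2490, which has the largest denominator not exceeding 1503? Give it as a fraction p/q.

49850/999

√2490 = [49; 1, 8, 1, 98, …] (period length 4).
Convergents:
  p_0/q_0 = 49/1
  p_1/q_1 = 50/1
  p_2/q_2 = 449/9
  p_3/q_3 = 499/10
  p_4/q_4 = 49351/989
  p_5/q_5 = 49850/999
  p_6/q_6 = 448151/8981
q_5 = 999 ≤ 1503 < 8981 = q_6, so the answer is 49850/999.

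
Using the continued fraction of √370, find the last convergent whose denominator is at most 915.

√370 = [19; 4, 4, 38, …] (period length 3).
Convergents:
  p_0/q_0 = 19/1
  p_1/q_1 = 77/4
  p_2/q_2 = 327/17
  p_3/q_3 = 12503/650
  p_4/q_4 = 50339/2617
q_3 = 650 ≤ 915 < 2617 = q_4, so the answer is 12503/650.

12503/650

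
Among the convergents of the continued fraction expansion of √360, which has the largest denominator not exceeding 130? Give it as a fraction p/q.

721/38

√360 = [18; 1, 36, …] (period length 2).
Convergents:
  p_0/q_0 = 18/1
  p_1/q_1 = 19/1
  p_2/q_2 = 702/37
  p_3/q_3 = 721/38
  p_4/q_4 = 26658/1405
q_3 = 38 ≤ 130 < 1405 = q_4, so the answer is 721/38.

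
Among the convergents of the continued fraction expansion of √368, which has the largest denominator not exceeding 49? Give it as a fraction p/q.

√368 = [19; 5, 2, 5, 38, …] (period length 4).
Convergents:
  p_0/q_0 = 19/1
  p_1/q_1 = 96/5
  p_2/q_2 = 211/11
  p_3/q_3 = 1151/60
q_2 = 11 ≤ 49 < 60 = q_3, so the answer is 211/11.

211/11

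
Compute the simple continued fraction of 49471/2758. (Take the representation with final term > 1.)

[17; 1, 14, 1, 16, 3, 3]

49471 = 17×2758 + 2585
2758 = 1×2585 + 173
2585 = 14×173 + 163
173 = 1×163 + 10
163 = 16×10 + 3
10 = 3×3 + 1
3 = 3×1 + 0  (stop)
So 49471/2758 = [17; 1, 14, 1, 16, 3, 3].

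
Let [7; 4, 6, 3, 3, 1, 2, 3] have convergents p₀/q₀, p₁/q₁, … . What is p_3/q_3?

572/79

Using pₖ = aₖpₖ₋₁ + pₖ₋₂, qₖ = aₖqₖ₋₁ + qₖ₋₂ (with p₋₁=1, p₋₂=0, q₋₁=0, q₋₂=1):
  k=0: a=7, p=7, q=1
  k=1: a=4, p=29, q=4
  k=2: a=6, p=181, q=25
  k=3: a=3, p=572, q=79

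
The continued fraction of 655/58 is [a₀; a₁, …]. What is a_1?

3

655 = 11·58 + 17   →  a_0 = 11
58 = 3·17 + 7   →  a_1 = 3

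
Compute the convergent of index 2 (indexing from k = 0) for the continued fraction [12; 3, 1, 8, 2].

Using pₖ = aₖpₖ₋₁ + pₖ₋₂, qₖ = aₖqₖ₋₁ + qₖ₋₂ (with p₋₁=1, p₋₂=0, q₋₁=0, q₋₂=1):
  k=0: a=12, p=12, q=1
  k=1: a=3, p=37, q=3
  k=2: a=1, p=49, q=4

49/4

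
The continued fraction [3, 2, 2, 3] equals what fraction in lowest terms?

58/17

Using pₖ = aₖpₖ₋₁ + pₖ₋₂ and qₖ = aₖqₖ₋₁ + qₖ₋₂:
  k=0: a=3, p=3, q=1
  k=1: a=2, p=7, q=2
  k=2: a=2, p=17, q=5
  k=3: a=3, p=58, q=17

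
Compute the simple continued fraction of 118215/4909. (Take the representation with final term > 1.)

118215 = 24·4909 + 399
4909 = 12·399 + 121
399 = 3·121 + 36
121 = 3·36 + 13
36 = 2·13 + 10
13 = 1·10 + 3
10 = 3·3 + 1
3 = 3·1 + 0  (stop)
So 118215/4909 = [24; 12, 3, 3, 2, 1, 3, 3].

[24; 12, 3, 3, 2, 1, 3, 3]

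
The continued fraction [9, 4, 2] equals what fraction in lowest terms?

Using pₖ = aₖpₖ₋₁ + pₖ₋₂ and qₖ = aₖqₖ₋₁ + qₖ₋₂:
  k=0: a=9, p=9, q=1
  k=1: a=4, p=37, q=4
  k=2: a=2, p=83, q=9

83/9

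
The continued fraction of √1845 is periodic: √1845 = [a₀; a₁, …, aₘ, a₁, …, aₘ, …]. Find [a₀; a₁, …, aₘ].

[42; 1, 20, 2, 20, 1, 84]

a₀ = ⌊√1845⌋ = 42.
With m₀=0, d₀=1 and mₖ₊₁ = dₖaₖ − mₖ, dₖ₊₁ = (n − mₖ₊₁²)/dₖ, aₖ₊₁ = ⌊(a₀+mₖ₊₁)/dₖ₊₁⌋:
  k=1: m=42, d=81, a=1
  k=2: m=39, d=4, a=20
  k=3: m=41, d=41, a=2
  k=4: m=41, d=4, a=20
  k=5: m=39, d=81, a=1
  k=6: m=42, d=1, a=84
d=1 and a=2a₀=84 at k=6, so the next step gives (m, d) = (42, 81) again — its k=1 value — and the period has length 6.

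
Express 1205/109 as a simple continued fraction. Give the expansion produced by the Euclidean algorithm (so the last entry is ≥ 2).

1205 = 11·109 + 6
109 = 18·6 + 1
6 = 6·1 + 0  (stop)
So 1205/109 = [11; 18, 6].

[11; 18, 6]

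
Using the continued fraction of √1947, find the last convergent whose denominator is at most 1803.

√1947 = [44; 8, 88, …] (period length 2).
Convergents:
  p_0/q_0 = 44/1
  p_1/q_1 = 353/8
  p_2/q_2 = 31108/705
  p_3/q_3 = 249217/5648
q_2 = 705 ≤ 1803 < 5648 = q_3, so the answer is 31108/705.

31108/705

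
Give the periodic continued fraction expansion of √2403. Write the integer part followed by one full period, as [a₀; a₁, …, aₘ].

[49; 49, 98]

a₀ = ⌊√2403⌋ = 49.
With m₀=0, d₀=1 and mₖ₊₁ = dₖaₖ − mₖ, dₖ₊₁ = (n − mₖ₊₁²)/dₖ, aₖ₊₁ = ⌊(a₀+mₖ₊₁)/dₖ₊₁⌋:
  k=1: m=49, d=2, a=49
  k=2: m=49, d=1, a=98
d=1 and a=2a₀=98 at k=2, so the next step gives (m, d) = (49, 2) again — its k=1 value — and the period has length 2.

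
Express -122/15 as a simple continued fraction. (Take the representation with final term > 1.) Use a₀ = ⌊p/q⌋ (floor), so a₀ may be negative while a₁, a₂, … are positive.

[-9; 1, 6, 2]

-122 = -9×15 + 13
15 = 1×13 + 2
13 = 6×2 + 1
2 = 2×1 + 0  (stop)
So -122/15 = [-9; 1, 6, 2].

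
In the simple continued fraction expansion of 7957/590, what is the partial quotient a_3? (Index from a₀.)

7957 = 13·590 + 287   →  a_0 = 13
590 = 2·287 + 16   →  a_1 = 2
287 = 17·16 + 15   →  a_2 = 17
16 = 1·15 + 1   →  a_3 = 1

1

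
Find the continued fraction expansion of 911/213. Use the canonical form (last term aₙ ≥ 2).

911 = 4*213 + 59
213 = 3*59 + 36
59 = 1*36 + 23
36 = 1*23 + 13
23 = 1*13 + 10
13 = 1*10 + 3
10 = 3*3 + 1
3 = 3*1 + 0  (stop)
So 911/213 = [4; 3, 1, 1, 1, 1, 3, 3].

[4; 3, 1, 1, 1, 1, 3, 3]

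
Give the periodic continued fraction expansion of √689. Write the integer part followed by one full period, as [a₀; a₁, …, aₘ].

[26; 4, 52]

a₀ = ⌊√689⌋ = 26.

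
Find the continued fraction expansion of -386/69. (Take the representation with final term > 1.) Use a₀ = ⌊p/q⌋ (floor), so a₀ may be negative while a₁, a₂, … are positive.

[-6; 2, 2, 6, 2]

-386 = -6×69 + 28
69 = 2×28 + 13
28 = 2×13 + 2
13 = 6×2 + 1
2 = 2×1 + 0  (stop)
So -386/69 = [-6; 2, 2, 6, 2].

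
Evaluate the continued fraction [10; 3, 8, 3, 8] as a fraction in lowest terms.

Fold from the inside: start with 8/1.
  3 + 1/8 = 25/8
  8 + 8/25 = 208/25
  3 + 25/208 = 649/208
  10 + 208/649 = 6698/649

6698/649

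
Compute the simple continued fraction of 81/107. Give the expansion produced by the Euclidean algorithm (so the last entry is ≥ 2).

[0; 1, 3, 8, 1, 2]

81 = 0×107 + 81
107 = 1×81 + 26
81 = 3×26 + 3
26 = 8×3 + 2
3 = 1×2 + 1
2 = 2×1 + 0  (stop)
So 81/107 = [0; 1, 3, 8, 1, 2].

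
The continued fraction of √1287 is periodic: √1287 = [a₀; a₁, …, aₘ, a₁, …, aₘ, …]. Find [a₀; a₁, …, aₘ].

[35; 1, 6, 1, 70]

a₀ = ⌊√1287⌋ = 35.
With m₀=0, d₀=1 and mₖ₊₁ = dₖaₖ − mₖ, dₖ₊₁ = (n − mₖ₊₁²)/dₖ, aₖ₊₁ = ⌊(a₀+mₖ₊₁)/dₖ₊₁⌋:
  k=1: m=35, d=62, a=1
  k=2: m=27, d=9, a=6
  k=3: m=27, d=62, a=1
  k=4: m=35, d=1, a=70
d=1 and a=2a₀=70 at k=4, so the next step gives (m, d) = (35, 62) again — its k=1 value — and the period has length 4.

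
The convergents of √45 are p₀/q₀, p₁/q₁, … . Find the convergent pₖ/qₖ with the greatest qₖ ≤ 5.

√45 = [6; 1, 2, 2, 2, 1, 12, …] (period length 6).
Convergents:
  p_0/q_0 = 6/1
  p_1/q_1 = 7/1
  p_2/q_2 = 20/3
  p_3/q_3 = 47/7
q_2 = 3 ≤ 5 < 7 = q_3, so the answer is 20/3.

20/3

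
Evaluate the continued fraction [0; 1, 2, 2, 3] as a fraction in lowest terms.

Fold from the inside: start with 3/1.
  2 + 1/3 = 7/3
  2 + 3/7 = 17/7
  1 + 7/17 = 24/17
  0 + 17/24 = 17/24

17/24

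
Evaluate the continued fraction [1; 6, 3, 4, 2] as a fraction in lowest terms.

212/183

Using pₖ = aₖpₖ₋₁ + pₖ₋₂ and qₖ = aₖqₖ₋₁ + qₖ₋₂:
  k=0: a=1, p=1, q=1
  k=1: a=6, p=7, q=6
  k=2: a=3, p=22, q=19
  k=3: a=4, p=95, q=82
  k=4: a=2, p=212, q=183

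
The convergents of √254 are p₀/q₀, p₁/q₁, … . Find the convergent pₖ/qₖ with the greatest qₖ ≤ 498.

7889/495

√254 = [15; 1, 14, 1, 30, …] (period length 4).
Convergents:
  p_0/q_0 = 15/1
  p_1/q_1 = 16/1
  p_2/q_2 = 239/15
  p_3/q_3 = 255/16
  p_4/q_4 = 7889/495
  p_5/q_5 = 8144/511
q_4 = 495 ≤ 498 < 511 = q_5, so the answer is 7889/495.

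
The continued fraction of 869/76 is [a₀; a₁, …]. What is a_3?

869 = 11·76 + 33   →  a_0 = 11
76 = 2·33 + 10   →  a_1 = 2
33 = 3·10 + 3   →  a_2 = 3
10 = 3·3 + 1   →  a_3 = 3

3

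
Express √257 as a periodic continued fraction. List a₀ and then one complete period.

[16; 32]

a₀ = ⌊√257⌋ = 16.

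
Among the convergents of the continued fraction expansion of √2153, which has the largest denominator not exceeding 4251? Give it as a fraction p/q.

√2153 = [46; 2, 2, 92, …] (period length 3).
Convergents:
  p_0/q_0 = 46/1
  p_1/q_1 = 93/2
  p_2/q_2 = 232/5
  p_3/q_3 = 21437/462
  p_4/q_4 = 43106/929
  p_5/q_5 = 107649/2320
  p_6/q_6 = 9946814/214369
q_5 = 2320 ≤ 4251 < 214369 = q_6, so the answer is 107649/2320.

107649/2320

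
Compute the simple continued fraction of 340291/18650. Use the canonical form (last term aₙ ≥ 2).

[18; 4, 16, 19, 15]

340291 = 18·18650 + 4591
18650 = 4·4591 + 286
4591 = 16·286 + 15
286 = 19·15 + 1
15 = 15·1 + 0  (stop)
So 340291/18650 = [18; 4, 16, 19, 15].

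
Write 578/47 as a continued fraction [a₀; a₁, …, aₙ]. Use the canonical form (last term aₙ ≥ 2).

[12; 3, 2, 1, 4]

578 = 12×47 + 14
47 = 3×14 + 5
14 = 2×5 + 4
5 = 1×4 + 1
4 = 4×1 + 0  (stop)
So 578/47 = [12; 3, 2, 1, 4].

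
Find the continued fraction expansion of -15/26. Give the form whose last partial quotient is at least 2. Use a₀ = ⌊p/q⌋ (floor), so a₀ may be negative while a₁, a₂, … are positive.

[-1; 2, 2, 1, 3]

-15 = -1*26 + 11
26 = 2*11 + 4
11 = 2*4 + 3
4 = 1*3 + 1
3 = 3*1 + 0  (stop)
So -15/26 = [-1; 2, 2, 1, 3].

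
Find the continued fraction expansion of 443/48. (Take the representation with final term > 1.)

443 = 9·48 + 11
48 = 4·11 + 4
11 = 2·4 + 3
4 = 1·3 + 1
3 = 3·1 + 0  (stop)
So 443/48 = [9; 4, 2, 1, 3].

[9; 4, 2, 1, 3]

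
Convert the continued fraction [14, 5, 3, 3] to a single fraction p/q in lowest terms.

752/53

Using pₖ = aₖpₖ₋₁ + pₖ₋₂ and qₖ = aₖqₖ₋₁ + qₖ₋₂:
  k=0: a=14, p=14, q=1
  k=1: a=5, p=71, q=5
  k=2: a=3, p=227, q=16
  k=3: a=3, p=752, q=53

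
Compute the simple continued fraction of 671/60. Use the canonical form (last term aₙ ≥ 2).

[11; 5, 2, 5]

671 = 11·60 + 11
60 = 5·11 + 5
11 = 2·5 + 1
5 = 5·1 + 0  (stop)
So 671/60 = [11; 5, 2, 5].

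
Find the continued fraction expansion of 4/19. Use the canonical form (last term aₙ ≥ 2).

[0; 4, 1, 3]

4 = 0*19 + 4
19 = 4*4 + 3
4 = 1*3 + 1
3 = 3*1 + 0  (stop)
So 4/19 = [0; 4, 1, 3].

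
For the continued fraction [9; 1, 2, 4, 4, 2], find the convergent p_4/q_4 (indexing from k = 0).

533/55

Using pₖ = aₖpₖ₋₁ + pₖ₋₂, qₖ = aₖqₖ₋₁ + qₖ₋₂ (with p₋₁=1, p₋₂=0, q₋₁=0, q₋₂=1):
  k=0: a=9, p=9, q=1
  k=1: a=1, p=10, q=1
  k=2: a=2, p=29, q=3
  k=3: a=4, p=126, q=13
  k=4: a=4, p=533, q=55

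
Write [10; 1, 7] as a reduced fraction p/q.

Fold from the inside: start with 7/1.
  1 + 1/7 = 8/7
  10 + 7/8 = 87/8

87/8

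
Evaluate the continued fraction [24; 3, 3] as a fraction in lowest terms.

Fold from the inside: start with 3/1.
  3 + 1/3 = 10/3
  24 + 3/10 = 243/10

243/10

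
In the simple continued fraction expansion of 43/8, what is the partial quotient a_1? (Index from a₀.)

43 = 5·8 + 3   →  a_0 = 5
8 = 2·3 + 2   →  a_1 = 2

2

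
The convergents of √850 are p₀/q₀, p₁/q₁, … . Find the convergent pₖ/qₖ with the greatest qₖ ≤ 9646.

√850 = [29; 6, 2, 6, 58, …] (period length 4).
Convergents:
  p_0/q_0 = 29/1
  p_1/q_1 = 175/6
  p_2/q_2 = 379/13
  p_3/q_3 = 2449/84
  p_4/q_4 = 142421/4885
  p_5/q_5 = 856975/29394
q_4 = 4885 ≤ 9646 < 29394 = q_5, so the answer is 142421/4885.

142421/4885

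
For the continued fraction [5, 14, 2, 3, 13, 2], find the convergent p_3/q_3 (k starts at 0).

512/101

Using pₖ = aₖpₖ₋₁ + pₖ₋₂, qₖ = aₖqₖ₋₁ + qₖ₋₂ (with p₋₁=1, p₋₂=0, q₋₁=0, q₋₂=1):
  k=0: a=5, p=5, q=1
  k=1: a=14, p=71, q=14
  k=2: a=2, p=147, q=29
  k=3: a=3, p=512, q=101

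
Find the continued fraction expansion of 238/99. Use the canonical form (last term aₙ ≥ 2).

[2; 2, 2, 9, 2]

238 = 2×99 + 40
99 = 2×40 + 19
40 = 2×19 + 2
19 = 9×2 + 1
2 = 2×1 + 0  (stop)
So 238/99 = [2; 2, 2, 9, 2].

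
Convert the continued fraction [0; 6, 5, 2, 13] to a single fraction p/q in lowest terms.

148/915

Fold from the inside: start with 13/1.
  2 + 1/13 = 27/13
  5 + 13/27 = 148/27
  6 + 27/148 = 915/148
  0 + 148/915 = 148/915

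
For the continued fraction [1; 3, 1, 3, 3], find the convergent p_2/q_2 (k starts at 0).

Using pₖ = aₖpₖ₋₁ + pₖ₋₂, qₖ = aₖqₖ₋₁ + qₖ₋₂ (with p₋₁=1, p₋₂=0, q₋₁=0, q₋₂=1):
  k=0: a=1, p=1, q=1
  k=1: a=3, p=4, q=3
  k=2: a=1, p=5, q=4

5/4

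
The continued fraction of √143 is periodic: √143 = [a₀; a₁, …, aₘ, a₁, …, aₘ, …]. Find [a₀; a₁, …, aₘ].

a₀ = ⌊√143⌋ = 11.
With m₀=0, d₀=1 and mₖ₊₁ = dₖaₖ − mₖ, dₖ₊₁ = (n − mₖ₊₁²)/dₖ, aₖ₊₁ = ⌊(a₀+mₖ₊₁)/dₖ₊₁⌋:
  k=1: m=11, d=22, a=1
  k=2: m=11, d=1, a=22
d=1 and a=2a₀=22 at k=2, so the next step gives (m, d) = (11, 22) again — its k=1 value — and the period has length 2.

[11; 1, 22]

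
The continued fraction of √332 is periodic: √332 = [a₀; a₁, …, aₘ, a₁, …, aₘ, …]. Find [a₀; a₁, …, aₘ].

[18; 4, 1, 1, 8, 1, 1, 4, 36]

a₀ = ⌊√332⌋ = 18.
With m₀=0, d₀=1 and mₖ₊₁ = dₖaₖ − mₖ, dₖ₊₁ = (n − mₖ₊₁²)/dₖ, aₖ₊₁ = ⌊(a₀+mₖ₊₁)/dₖ₊₁⌋:
  k=1: m=18, d=8, a=4
  k=2: m=14, d=17, a=1
  k=3: m=3, d=19, a=1
  k=4: m=16, d=4, a=8
  k=5: m=16, d=19, a=1
  k=6: m=3, d=17, a=1
  k=7: m=14, d=8, a=4
  k=8: m=18, d=1, a=36
d=1 and a=2a₀=36 at k=8, so the next step gives (m, d) = (18, 8) again — its k=1 value — and the period has length 8.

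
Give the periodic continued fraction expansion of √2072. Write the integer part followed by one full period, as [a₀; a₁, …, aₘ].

[45; 1, 1, 12, 1, 1, 90]

a₀ = ⌊√2072⌋ = 45.
With m₀=0, d₀=1 and mₖ₊₁ = dₖaₖ − mₖ, dₖ₊₁ = (n − mₖ₊₁²)/dₖ, aₖ₊₁ = ⌊(a₀+mₖ₊₁)/dₖ₊₁⌋:
  k=1: m=45, d=47, a=1
  k=2: m=2, d=44, a=1
  k=3: m=42, d=7, a=12
  k=4: m=42, d=44, a=1
  k=5: m=2, d=47, a=1
  k=6: m=45, d=1, a=90
d=1 and a=2a₀=90 at k=6, so the next step gives (m, d) = (45, 47) again — its k=1 value — and the period has length 6.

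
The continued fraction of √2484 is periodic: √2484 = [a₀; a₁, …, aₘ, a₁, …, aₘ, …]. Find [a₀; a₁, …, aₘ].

a₀ = ⌊√2484⌋ = 49.
With m₀=0, d₀=1 and mₖ₊₁ = dₖaₖ − mₖ, dₖ₊₁ = (n − mₖ₊₁²)/dₖ, aₖ₊₁ = ⌊(a₀+mₖ₊₁)/dₖ₊₁⌋:
  k=1: m=49, d=83, a=1
  k=2: m=34, d=16, a=5
  k=3: m=46, d=23, a=4
  k=4: m=46, d=16, a=5
  k=5: m=34, d=83, a=1
  k=6: m=49, d=1, a=98
d=1 and a=2a₀=98 at k=6, so the next step gives (m, d) = (49, 83) again — its k=1 value — and the period has length 6.

[49; 1, 5, 4, 5, 1, 98]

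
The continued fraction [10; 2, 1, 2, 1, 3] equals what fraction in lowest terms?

425/41

Fold from the inside: start with 3/1.
  1 + 1/3 = 4/3
  2 + 3/4 = 11/4
  1 + 4/11 = 15/11
  2 + 11/15 = 41/15
  10 + 15/41 = 425/41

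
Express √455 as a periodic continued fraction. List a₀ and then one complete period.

a₀ = ⌊√455⌋ = 21.

[21; 3, 42]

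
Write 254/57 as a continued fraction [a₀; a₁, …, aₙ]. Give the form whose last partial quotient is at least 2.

[4; 2, 5, 5]

254 = 4·57 + 26
57 = 2·26 + 5
26 = 5·5 + 1
5 = 5·1 + 0  (stop)
So 254/57 = [4; 2, 5, 5].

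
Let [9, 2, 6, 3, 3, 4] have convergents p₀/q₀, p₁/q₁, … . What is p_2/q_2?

Using pₖ = aₖpₖ₋₁ + pₖ₋₂, qₖ = aₖqₖ₋₁ + qₖ₋₂ (with p₋₁=1, p₋₂=0, q₋₁=0, q₋₂=1):
  k=0: a=9, p=9, q=1
  k=1: a=2, p=19, q=2
  k=2: a=6, p=123, q=13

123/13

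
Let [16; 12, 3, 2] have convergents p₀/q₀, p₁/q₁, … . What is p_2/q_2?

Using pₖ = aₖpₖ₋₁ + pₖ₋₂, qₖ = aₖqₖ₋₁ + qₖ₋₂ (with p₋₁=1, p₋₂=0, q₋₁=0, q₋₂=1):
  k=0: a=16, p=16, q=1
  k=1: a=12, p=193, q=12
  k=2: a=3, p=595, q=37

595/37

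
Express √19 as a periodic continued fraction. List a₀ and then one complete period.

[4; 2, 1, 3, 1, 2, 8]

a₀ = ⌊√19⌋ = 4.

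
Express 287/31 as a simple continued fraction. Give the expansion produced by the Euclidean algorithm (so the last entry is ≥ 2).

[9; 3, 1, 7]

287 = 9·31 + 8
31 = 3·8 + 7
8 = 1·7 + 1
7 = 7·1 + 0  (stop)
So 287/31 = [9; 3, 1, 7].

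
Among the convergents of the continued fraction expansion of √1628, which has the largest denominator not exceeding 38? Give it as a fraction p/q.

√1628 = [40; 2, 1, 6, 1, 2, 80, …] (period length 6).
Convergents:
  p_0/q_0 = 40/1
  p_1/q_1 = 81/2
  p_2/q_2 = 121/3
  p_3/q_3 = 807/20
  p_4/q_4 = 928/23
  p_5/q_5 = 2663/66
q_4 = 23 ≤ 38 < 66 = q_5, so the answer is 928/23.

928/23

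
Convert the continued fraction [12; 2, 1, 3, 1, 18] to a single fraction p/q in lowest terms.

3250/263

Fold from the inside: start with 18/1.
  1 + 1/18 = 19/18
  3 + 18/19 = 75/19
  1 + 19/75 = 94/75
  2 + 75/94 = 263/94
  12 + 94/263 = 3250/263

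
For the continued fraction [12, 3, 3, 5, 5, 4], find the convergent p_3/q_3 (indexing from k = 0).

Using pₖ = aₖpₖ₋₁ + pₖ₋₂, qₖ = aₖqₖ₋₁ + qₖ₋₂ (with p₋₁=1, p₋₂=0, q₋₁=0, q₋₂=1):
  k=0: a=12, p=12, q=1
  k=1: a=3, p=37, q=3
  k=2: a=3, p=123, q=10
  k=3: a=5, p=652, q=53

652/53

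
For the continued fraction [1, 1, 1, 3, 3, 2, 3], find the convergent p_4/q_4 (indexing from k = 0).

Using pₖ = aₖpₖ₋₁ + pₖ₋₂, qₖ = aₖqₖ₋₁ + qₖ₋₂ (with p₋₁=1, p₋₂=0, q₋₁=0, q₋₂=1):
  k=0: a=1, p=1, q=1
  k=1: a=1, p=2, q=1
  k=2: a=1, p=3, q=2
  k=3: a=3, p=11, q=7
  k=4: a=3, p=36, q=23

36/23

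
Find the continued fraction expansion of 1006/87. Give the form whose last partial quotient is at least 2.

[11; 1, 1, 3, 2, 5]

1006 = 11×87 + 49
87 = 1×49 + 38
49 = 1×38 + 11
38 = 3×11 + 5
11 = 2×5 + 1
5 = 5×1 + 0  (stop)
So 1006/87 = [11; 1, 1, 3, 2, 5].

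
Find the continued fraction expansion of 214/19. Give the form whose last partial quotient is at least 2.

[11; 3, 1, 4]

214 = 11×19 + 5
19 = 3×5 + 4
5 = 1×4 + 1
4 = 4×1 + 0  (stop)
So 214/19 = [11; 3, 1, 4].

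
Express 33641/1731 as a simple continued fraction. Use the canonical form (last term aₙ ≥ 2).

33641 = 19·1731 + 752
1731 = 2·752 + 227
752 = 3·227 + 71
227 = 3·71 + 14
71 = 5·14 + 1
14 = 14·1 + 0  (stop)
So 33641/1731 = [19; 2, 3, 3, 5, 14].

[19; 2, 3, 3, 5, 14]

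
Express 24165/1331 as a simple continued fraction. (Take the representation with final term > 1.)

24165 = 18·1331 + 207
1331 = 6·207 + 89
207 = 2·89 + 29
89 = 3·29 + 2
29 = 14·2 + 1
2 = 2·1 + 0  (stop)
So 24165/1331 = [18; 6, 2, 3, 14, 2].

[18; 6, 2, 3, 14, 2]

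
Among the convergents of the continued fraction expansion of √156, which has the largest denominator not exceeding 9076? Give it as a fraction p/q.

62425/4998

√156 = [12; 2, 24, …] (period length 2).
Convergents:
  p_0/q_0 = 12/1
  p_1/q_1 = 25/2
  p_2/q_2 = 612/49
  p_3/q_3 = 1249/100
  p_4/q_4 = 30588/2449
  p_5/q_5 = 62425/4998
  p_6/q_6 = 1528788/122401
q_5 = 4998 ≤ 9076 < 122401 = q_6, so the answer is 62425/4998.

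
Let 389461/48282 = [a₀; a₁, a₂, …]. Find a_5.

389461 = 8·48282 + 3205   →  a_0 = 8
48282 = 15·3205 + 207   →  a_1 = 15
3205 = 15·207 + 100   →  a_2 = 15
207 = 2·100 + 7   →  a_3 = 2
100 = 14·7 + 2   →  a_4 = 14
7 = 3·2 + 1   →  a_5 = 3

3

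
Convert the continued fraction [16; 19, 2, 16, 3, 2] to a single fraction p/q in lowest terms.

Using pₖ = aₖpₖ₋₁ + pₖ₋₂ and qₖ = aₖqₖ₋₁ + qₖ₋₂:
  k=0: a=16, p=16, q=1
  k=1: a=19, p=305, q=19
  k=2: a=2, p=626, q=39
  k=3: a=16, p=10321, q=643
  k=4: a=3, p=31589, q=1968
  k=5: a=2, p=73499, q=4579

73499/4579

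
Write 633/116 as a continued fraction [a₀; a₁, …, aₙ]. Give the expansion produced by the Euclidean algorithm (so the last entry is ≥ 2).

[5; 2, 5, 3, 3]

633 = 5·116 + 53
116 = 2·53 + 10
53 = 5·10 + 3
10 = 3·3 + 1
3 = 3·1 + 0  (stop)
So 633/116 = [5; 2, 5, 3, 3].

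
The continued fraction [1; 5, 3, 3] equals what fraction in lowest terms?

Fold from the inside: start with 3/1.
  3 + 1/3 = 10/3
  5 + 3/10 = 53/10
  1 + 10/53 = 63/53

63/53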